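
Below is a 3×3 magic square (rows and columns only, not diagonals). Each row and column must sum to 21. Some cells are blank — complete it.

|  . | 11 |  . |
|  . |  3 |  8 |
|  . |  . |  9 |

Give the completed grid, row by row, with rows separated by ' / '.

6 11 4 / 10 3 8 / 5 7 9

Row 2 must total 21; the given cells sum to 11, so (2,1) = 10.
The remaining cell in column 2 is (3,2) = 21 − 14 = 7.
Using column 3: 8 + 9 + ? → (1,3) = 21 − 17 = 4.
From row 1, 21 − (11 + 4) gives (1,1) = 6.
Using row 3: 7 + 9 + ? → (3,1) = 21 − 16 = 5.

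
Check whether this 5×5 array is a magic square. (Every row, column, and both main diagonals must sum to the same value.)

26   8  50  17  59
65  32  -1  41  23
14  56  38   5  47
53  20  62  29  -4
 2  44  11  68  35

Row 1: 26 + 8 + 50 + 17 + 59 = 160.
Row 2: 65 + 32 + (-1) + 41 + 23 = 160.
Row 3: 14 + 56 + 38 + 5 + 47 = 160.
Row 4: 53 + 20 + 62 + 29 + (-4) = 160.
Row 5: 2 + 44 + 11 + 68 + 35 = 160.
Column 1: 26 + 65 + 14 + 53 + 2 = 160.
Column 2: 8 + 32 + 56 + 20 + 44 = 160.
Column 3: 50 + (-1) + 38 + 62 + 11 = 160.
Column 4: 17 + 41 + 5 + 29 + 68 = 160.
Column 5: 59 + 23 + 47 + (-4) + 35 = 160.
Main diagonal: 26 + 32 + 38 + 29 + 35 = 160.
Anti-diagonal: 59 + 41 + 38 + 20 + 2 = 160.
All lines sum to 160.

Yes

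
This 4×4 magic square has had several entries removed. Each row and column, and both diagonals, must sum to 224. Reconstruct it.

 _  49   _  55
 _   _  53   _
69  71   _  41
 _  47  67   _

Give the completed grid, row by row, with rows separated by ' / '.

59 49 61 55 / 51 57 53 63 / 69 71 43 41 / 45 47 67 65

The remaining cell in row 3 is (3,3) = 224 − 181 = 43.
The remaining cell in column 2 is (2,2) = 224 − 167 = 57.
The remaining cell in column 3 is (1,3) = 224 − 163 = 61.
Anti-diagonal: 55 + 53 + 71 + ? = 224, so (4,1) = 45.
Row 1 must total 224; the given cells sum to 165, so (1,1) = 59.
From row 4, 224 − (45 + 47 + 67) gives (4,4) = 65.
Column 1: 59 + 69 + 45 + ? = 224, so (2,1) = 51.
Column 4: 55 + 41 + 65 + ? = 224, so (2,4) = 63.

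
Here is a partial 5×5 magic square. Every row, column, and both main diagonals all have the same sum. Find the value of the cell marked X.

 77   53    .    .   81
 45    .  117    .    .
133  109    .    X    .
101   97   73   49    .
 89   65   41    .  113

Column 1 is complete and sums to 445; that is the magic constant.
Using row 4: 101 + 97 + 73 + 49 + ? → (4,5) = 445 − 320 = 125.
Using row 5: 89 + 65 + 41 + 113 + ? → (5,4) = 445 − 308 = 137.
Column 2 must total 445; the given cells sum to 324, so (2,2) = 121.
Using main diagonal: 77 + 121 + 49 + 113 + ? → (3,3) = 445 − 360 = 85.
From anti-diagonal, 445 − (81 + 85 + 97 + 89) gives (2,4) = 93.
From row 2, 445 − (45 + 121 + 117 + 93) gives (2,5) = 69.
Using column 3: 117 + 85 + 73 + 41 + ? → (1,3) = 445 − 316 = 129.
Column 5: 81 + 69 + 125 + 113 + ? = 445, so (3,5) = 57.
From row 1, 445 − (77 + 53 + 129 + 81) gives (1,4) = 105.
From row 3, 445 − (133 + 109 + 85 + 57) gives (3,4) = 61.

61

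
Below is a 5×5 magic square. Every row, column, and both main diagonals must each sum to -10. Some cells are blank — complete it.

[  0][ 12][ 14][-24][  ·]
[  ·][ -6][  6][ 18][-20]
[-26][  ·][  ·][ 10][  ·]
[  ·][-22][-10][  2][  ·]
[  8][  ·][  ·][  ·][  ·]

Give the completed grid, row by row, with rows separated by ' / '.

From row 1, -10 − (0 + 12 + 14 + (-24)) gives (1,5) = -12.
Row 2 needs -10; the known cells sum to -2, so (2,1) = -8.
The remaining cell in column 1 is (4,1) = -10 − (-26) = 16.
The remaining cell in column 4 is (5,4) = -10 − 6 = -16.
Using anti-diagonal: -12 + 18 + (-22) + 8 + ? → (3,3) = -10 − (-8) = -2.
Using row 4: 16 + (-22) + (-10) + 2 + ? → (4,5) = -10 − (-14) = 4.
Column 3 must total -10; the given cells sum to 8, so (5,3) = -18.
The remaining cell in main diagonal is (5,5) = -10 − (-6) = -4.
The remaining cell in row 5 is (5,2) = -10 − (-30) = 20.
Column 2 needs -10; the known cells sum to 4, so (3,2) = -14.
Column 5 must total -10; the given cells sum to -32, so (3,5) = 22.

0 12 14 -24 -12 / -8 -6 6 18 -20 / -26 -14 -2 10 22 / 16 -22 -10 2 4 / 8 20 -18 -16 -4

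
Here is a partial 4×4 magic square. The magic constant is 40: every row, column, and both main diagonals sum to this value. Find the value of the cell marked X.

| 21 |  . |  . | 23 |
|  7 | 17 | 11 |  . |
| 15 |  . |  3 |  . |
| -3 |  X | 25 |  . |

Row 2: 7 + 17 + 11 + ? = 40, so (2,4) = 5.
Column 3: 11 + 3 + 25 + ? = 40, so (1,3) = 1.
Main diagonal needs 40; the known cells sum to 41, so (4,4) = -1.
Anti-diagonal: 23 + 11 + (-3) + ? = 40, so (3,2) = 9.
Using row 1: 21 + 1 + 23 + ? → (1,2) = 40 − 45 = -5.
Row 3 must total 40; the given cells sum to 27, so (3,4) = 13.
Row 4 must total 40; the given cells sum to 21, so (4,2) = 19.

19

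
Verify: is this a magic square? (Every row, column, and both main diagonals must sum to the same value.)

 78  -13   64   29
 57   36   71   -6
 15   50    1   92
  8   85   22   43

Yes

Row 1: 78 + (-13) + 64 + 29 = 158.
Row 2: 57 + 36 + 71 + (-6) = 158.
Row 3: 15 + 50 + 1 + 92 = 158.
Row 4: 8 + 85 + 22 + 43 = 158.
Column 1: 78 + 57 + 15 + 8 = 158.
Column 2: -13 + 36 + 50 + 85 = 158.
Column 3: 64 + 71 + 1 + 22 = 158.
Column 4: 29 + (-6) + 92 + 43 = 158.
Main diagonal: 78 + 36 + 1 + 43 = 158.
Anti-diagonal: 29 + 71 + 50 + 8 = 158.
All lines sum to 158.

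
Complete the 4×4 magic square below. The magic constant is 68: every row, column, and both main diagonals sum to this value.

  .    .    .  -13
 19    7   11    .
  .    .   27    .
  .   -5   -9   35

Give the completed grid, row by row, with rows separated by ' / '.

Row 2 needs 68; the known cells sum to 37, so (2,4) = 31.
Row 4 needs 68; the known cells sum to 21, so (4,1) = 47.
Column 3 must total 68; the given cells sum to 29, so (1,3) = 39.
Column 4 must total 68; the given cells sum to 53, so (3,4) = 15.
Main diagonal needs 68; the known cells sum to 69, so (1,1) = -1.
Anti-diagonal needs 68; the known cells sum to 45, so (3,2) = 23.
Row 1 needs 68; the known cells sum to 25, so (1,2) = 43.
Row 3 must total 68; the given cells sum to 65, so (3,1) = 3.

-1 43 39 -13 / 19 7 11 31 / 3 23 27 15 / 47 -5 -9 35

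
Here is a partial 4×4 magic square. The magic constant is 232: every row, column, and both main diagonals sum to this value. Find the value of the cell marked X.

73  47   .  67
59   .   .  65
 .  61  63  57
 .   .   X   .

69

From row 1, 232 − (73 + 47 + 67) gives (1,3) = 45.
Row 3 needs 232; the known cells sum to 181, so (3,1) = 51.
The remaining cell in column 1 is (4,1) = 232 − 183 = 49.
Column 4 needs 232; the known cells sum to 189, so (4,4) = 43.
Main diagonal needs 232; the known cells sum to 179, so (2,2) = 53.
The remaining cell in anti-diagonal is (2,3) = 232 − 177 = 55.
From column 2, 232 − (47 + 53 + 61) gives (4,2) = 71.
Column 3 must total 232; the given cells sum to 163, so (4,3) = 69.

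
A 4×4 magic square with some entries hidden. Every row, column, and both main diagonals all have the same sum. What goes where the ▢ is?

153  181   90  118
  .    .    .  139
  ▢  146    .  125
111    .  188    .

Row 1 is complete and sums to 542; that is the magic constant.
Column 4: 118 + 139 + 125 + ? = 542, so (4,4) = 160.
Anti-diagonal: 118 + 146 + 111 + ? = 542, so (2,3) = 167.
Using row 4: 111 + 188 + 160 + ? → (4,2) = 542 − 459 = 83.
Using column 2: 181 + 146 + 83 + ? → (2,2) = 542 − 410 = 132.
Using column 3: 90 + 167 + 188 + ? → (3,3) = 542 − 445 = 97.
Using row 2: 132 + 167 + 139 + ? → (2,1) = 542 − 438 = 104.
Row 3 must total 542; the given cells sum to 368, so (3,1) = 174.

174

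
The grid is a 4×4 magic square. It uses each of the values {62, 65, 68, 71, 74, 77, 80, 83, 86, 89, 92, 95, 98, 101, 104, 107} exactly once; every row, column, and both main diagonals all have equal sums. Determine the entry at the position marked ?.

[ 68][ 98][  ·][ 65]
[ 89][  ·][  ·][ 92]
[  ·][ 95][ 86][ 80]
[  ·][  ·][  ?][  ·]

The 16 entries sum to 1352, so each line sums to 1352/4 = 338.
From row 1, 338 − (68 + 98 + 65) gives (1,3) = 107.
The remaining cell in row 3 is (3,1) = 338 − 261 = 77.
Column 1 needs 338; the known cells sum to 234, so (4,1) = 104.
Column 4 needs 338; the known cells sum to 237, so (4,4) = 101.
Main diagonal must total 338; the given cells sum to 255, so (2,2) = 83.
Using anti-diagonal: 65 + 95 + 104 + ? → (2,3) = 338 − 264 = 74.
Column 2 needs 338; the known cells sum to 276, so (4,2) = 62.
Column 3 needs 338; the known cells sum to 267, so (4,3) = 71.

71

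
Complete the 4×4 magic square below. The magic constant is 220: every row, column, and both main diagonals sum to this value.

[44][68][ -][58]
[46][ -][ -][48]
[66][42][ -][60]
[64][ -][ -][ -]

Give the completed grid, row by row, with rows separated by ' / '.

Row 1 needs 220; the known cells sum to 170, so (1,3) = 50.
From row 3, 220 − (66 + 42 + 60) gives (3,3) = 52.
The remaining cell in column 4 is (4,4) = 220 − 166 = 54.
Main diagonal: 44 + 52 + 54 + ? = 220, so (2,2) = 70.
Using anti-diagonal: 58 + 42 + 64 + ? → (2,3) = 220 − 164 = 56.
Column 2 must total 220; the given cells sum to 180, so (4,2) = 40.
Column 3 needs 220; the known cells sum to 158, so (4,3) = 62.

44 68 50 58 / 46 70 56 48 / 66 42 52 60 / 64 40 62 54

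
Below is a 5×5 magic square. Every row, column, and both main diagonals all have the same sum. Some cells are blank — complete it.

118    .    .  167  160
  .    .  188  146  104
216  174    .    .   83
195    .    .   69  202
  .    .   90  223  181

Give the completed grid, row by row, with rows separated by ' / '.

118 76 209 167 160 / 62 230 188 146 104 / 216 174 132 125 83 / 195 153 111 69 202 / 139 97 90 223 181

Column 5 is already complete: 160 + 104 + 83 + 202 + 181 = 730, so that is the magic constant.
The remaining cell in column 4 is (3,4) = 730 − 605 = 125.
The remaining cell in row 3 is (3,3) = 730 − 598 = 132.
Main diagonal needs 730; the known cells sum to 500, so (2,2) = 230.
Row 2 needs 730; the known cells sum to 668, so (2,1) = 62.
Column 1: 118 + 62 + 216 + 195 + ? = 730, so (5,1) = 139.
Anti-diagonal must total 730; the given cells sum to 577, so (4,2) = 153.
From row 4, 730 − (195 + 153 + 69 + 202) gives (4,3) = 111.
Row 5 must total 730; the given cells sum to 633, so (5,2) = 97.
From column 2, 730 − (230 + 174 + 153 + 97) gives (1,2) = 76.
Column 3 needs 730; the known cells sum to 521, so (1,3) = 209.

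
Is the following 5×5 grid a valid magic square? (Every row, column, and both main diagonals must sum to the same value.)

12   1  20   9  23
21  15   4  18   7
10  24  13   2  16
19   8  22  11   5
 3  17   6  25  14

Row 1: 12 + 1 + 20 + 9 + 23 = 65.
Row 2: 21 + 15 + 4 + 18 + 7 = 65.
Row 3: 10 + 24 + 13 + 2 + 16 = 65.
Row 4: 19 + 8 + 22 + 11 + 5 = 65.
Row 5: 3 + 17 + 6 + 25 + 14 = 65.
Column 1: 12 + 21 + 10 + 19 + 3 = 65.
Column 2: 1 + 15 + 24 + 8 + 17 = 65.
Column 3: 20 + 4 + 13 + 22 + 6 = 65.
Column 4: 9 + 18 + 2 + 11 + 25 = 65.
Column 5: 23 + 7 + 16 + 5 + 14 = 65.
Main diagonal: 12 + 15 + 13 + 11 + 14 = 65.
Anti-diagonal: 23 + 18 + 13 + 8 + 3 = 65.
All lines sum to 65.

Yes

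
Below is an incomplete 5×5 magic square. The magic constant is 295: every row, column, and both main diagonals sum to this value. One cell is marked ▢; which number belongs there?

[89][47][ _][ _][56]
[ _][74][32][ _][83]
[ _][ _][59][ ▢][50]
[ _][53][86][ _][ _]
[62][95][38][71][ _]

From row 5, 295 − (62 + 95 + 38 + 71) gives (5,5) = 29.
Column 2: 47 + 74 + 53 + 95 + ? = 295, so (3,2) = 26.
Column 3 needs 295; the known cells sum to 215, so (1,3) = 80.
From column 5, 295 − (56 + 83 + 50 + 29) gives (4,5) = 77.
Main diagonal needs 295; the known cells sum to 251, so (4,4) = 44.
From anti-diagonal, 295 − (56 + 59 + 53 + 62) gives (2,4) = 65.
Using row 1: 89 + 47 + 80 + 56 + ? → (1,4) = 295 − 272 = 23.
The remaining cell in row 2 is (2,1) = 295 − 254 = 41.
Row 4: 53 + 86 + 44 + 77 + ? = 295, so (4,1) = 35.
The remaining cell in column 1 is (3,1) = 295 − 227 = 68.
Using column 4: 23 + 65 + 44 + 71 + ? → (3,4) = 295 − 203 = 92.

92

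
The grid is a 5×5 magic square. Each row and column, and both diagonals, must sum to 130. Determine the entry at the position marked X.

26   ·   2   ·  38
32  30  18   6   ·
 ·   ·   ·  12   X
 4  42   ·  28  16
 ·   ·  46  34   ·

From row 2, 130 − (32 + 30 + 18 + 6) gives (2,5) = 44.
Row 4 must total 130; the given cells sum to 90, so (4,3) = 40.
Column 3 must total 130; the given cells sum to 106, so (3,3) = 24.
Using column 4: 6 + 12 + 28 + 34 + ? → (1,4) = 130 − 80 = 50.
Main diagonal must total 130; the given cells sum to 108, so (5,5) = 22.
Anti-diagonal must total 130; the given cells sum to 110, so (5,1) = 20.
From row 1, 130 − (26 + 2 + 50 + 38) gives (1,2) = 14.
Row 5: 20 + 46 + 34 + 22 + ? = 130, so (5,2) = 8.
Column 1 must total 130; the given cells sum to 82, so (3,1) = 48.
The remaining cell in column 2 is (3,2) = 130 − 94 = 36.
The remaining cell in column 5 is (3,5) = 130 − 120 = 10.

10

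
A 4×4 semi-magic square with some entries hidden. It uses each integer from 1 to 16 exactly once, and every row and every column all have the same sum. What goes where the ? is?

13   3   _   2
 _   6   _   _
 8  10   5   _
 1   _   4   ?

14

The entries are 1 through 16, which sum to 136, so each line sums to 136/4 = 34.
The remaining cell in row 1 is (1,3) = 34 − 18 = 16.
Row 3 must total 34; the given cells sum to 23, so (3,4) = 11.
From column 1, 34 − (13 + 8 + 1) gives (2,1) = 12.
Column 2 needs 34; the known cells sum to 19, so (4,2) = 15.
Using column 3: 16 + 5 + 4 + ? → (2,3) = 34 − 25 = 9.
From row 2, 34 − (12 + 6 + 9) gives (2,4) = 7.
Row 4 needs 34; the known cells sum to 20, so (4,4) = 14.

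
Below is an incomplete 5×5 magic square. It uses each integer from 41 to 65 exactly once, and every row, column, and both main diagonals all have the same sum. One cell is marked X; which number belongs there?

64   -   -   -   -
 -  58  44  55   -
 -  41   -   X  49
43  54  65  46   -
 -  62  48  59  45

The entries are 41 through 65, which sum to 1325, so each line sums to 1325/5 = 265.
Using row 4: 43 + 54 + 65 + 46 + ? → (4,5) = 265 − 208 = 57.
Row 5 needs 265; the known cells sum to 214, so (5,1) = 51.
From column 2, 265 − (58 + 41 + 54 + 62) gives (1,2) = 50.
The remaining cell in main diagonal is (3,3) = 265 − 213 = 52.
Anti-diagonal needs 265; the known cells sum to 212, so (1,5) = 53.
Column 3 must total 265; the given cells sum to 209, so (1,3) = 56.
The remaining cell in column 5 is (2,5) = 265 − 204 = 61.
Row 1 must total 265; the given cells sum to 223, so (1,4) = 42.
Row 2 must total 265; the given cells sum to 218, so (2,1) = 47.
Column 1 needs 265; the known cells sum to 205, so (3,1) = 60.
Column 4 needs 265; the known cells sum to 202, so (3,4) = 63.

63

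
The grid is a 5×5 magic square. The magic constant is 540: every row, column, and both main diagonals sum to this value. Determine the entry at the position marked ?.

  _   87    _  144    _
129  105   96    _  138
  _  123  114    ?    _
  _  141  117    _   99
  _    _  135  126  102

90

Row 2 needs 540; the known cells sum to 468, so (2,4) = 72.
Column 2: 87 + 105 + 123 + 141 + ? = 540, so (5,2) = 84.
Column 3: 96 + 114 + 117 + 135 + ? = 540, so (1,3) = 78.
From row 5, 540 − (84 + 135 + 126 + 102) gives (5,1) = 93.
Using anti-diagonal: 72 + 114 + 141 + 93 + ? → (1,5) = 540 − 420 = 120.
From row 1, 540 − (87 + 78 + 144 + 120) gives (1,1) = 111.
Column 5 needs 540; the known cells sum to 459, so (3,5) = 81.
The remaining cell in main diagonal is (4,4) = 540 − 432 = 108.
Using row 4: 141 + 117 + 108 + 99 + ? → (4,1) = 540 − 465 = 75.
From column 1, 540 − (111 + 129 + 75 + 93) gives (3,1) = 132.
Using column 4: 144 + 72 + 108 + 126 + ? → (3,4) = 540 − 450 = 90.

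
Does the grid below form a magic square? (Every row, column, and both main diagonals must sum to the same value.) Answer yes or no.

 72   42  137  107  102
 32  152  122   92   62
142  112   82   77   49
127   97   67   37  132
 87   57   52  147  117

No — column 5 sums to 462 but column 2 sums to 460.

Row 1: 72 + 42 + 137 + 107 + 102 = 460.
Row 2: 32 + 152 + 122 + 92 + 62 = 460.
Row 3: 142 + 112 + 82 + 77 + 49 = 462.
Row 4: 127 + 97 + 67 + 37 + 132 = 460.
Row 5: 87 + 57 + 52 + 147 + 117 = 460.
Column 1: 72 + 32 + 142 + 127 + 87 = 460.
Column 2: 42 + 152 + 112 + 97 + 57 = 460.
Column 3: 137 + 122 + 82 + 67 + 52 = 460.
Column 4: 107 + 92 + 77 + 37 + 147 = 460.
Column 5: 102 + 62 + 49 + 132 + 117 = 462.
Main diagonal: 72 + 152 + 82 + 37 + 117 = 460.
Anti-diagonal: 102 + 92 + 82 + 97 + 87 = 460.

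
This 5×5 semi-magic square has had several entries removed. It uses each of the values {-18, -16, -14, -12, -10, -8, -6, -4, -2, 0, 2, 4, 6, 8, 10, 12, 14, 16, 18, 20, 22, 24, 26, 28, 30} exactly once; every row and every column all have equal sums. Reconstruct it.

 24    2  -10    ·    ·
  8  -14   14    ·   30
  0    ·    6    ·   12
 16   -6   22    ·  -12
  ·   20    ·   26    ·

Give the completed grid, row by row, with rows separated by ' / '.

The 25 entries sum to 150, so each line sums to 150/5 = 30.
The remaining cell in row 2 is (2,4) = 30 − 38 = -8.
Row 4: 16 + (-6) + 22 + (-12) + ? = 30, so (4,4) = 10.
Column 1 needs 30; the known cells sum to 48, so (5,1) = -18.
Using column 2: 2 + (-14) + (-6) + 20 + ? → (3,2) = 30 − 2 = 28.
The remaining cell in column 3 is (5,3) = 30 − 32 = -2.
Using row 3: 0 + 28 + 6 + 12 + ? → (3,4) = 30 − 46 = -16.
From row 5, 30 − (-18 + 20 + (-2) + 26) gives (5,5) = 4.
The remaining cell in column 4 is (1,4) = 30 − 12 = 18.
From column 5, 30 − (30 + 12 + (-12) + 4) gives (1,5) = -4.

24 2 -10 18 -4 / 8 -14 14 -8 30 / 0 28 6 -16 12 / 16 -6 22 10 -12 / -18 20 -2 26 4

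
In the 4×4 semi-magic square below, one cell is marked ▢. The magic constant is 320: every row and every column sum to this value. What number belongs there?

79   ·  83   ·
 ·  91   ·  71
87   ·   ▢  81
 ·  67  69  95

75

Row 4: 67 + 69 + 95 + ? = 320, so (4,1) = 89.
From column 1, 320 − (79 + 87 + 89) gives (2,1) = 65.
From column 4, 320 − (71 + 81 + 95) gives (1,4) = 73.
Using row 1: 79 + 83 + 73 + ? → (1,2) = 320 − 235 = 85.
From row 2, 320 − (65 + 91 + 71) gives (2,3) = 93.
Using column 2: 85 + 91 + 67 + ? → (3,2) = 320 − 243 = 77.
Using column 3: 83 + 93 + 69 + ? → (3,3) = 320 − 245 = 75.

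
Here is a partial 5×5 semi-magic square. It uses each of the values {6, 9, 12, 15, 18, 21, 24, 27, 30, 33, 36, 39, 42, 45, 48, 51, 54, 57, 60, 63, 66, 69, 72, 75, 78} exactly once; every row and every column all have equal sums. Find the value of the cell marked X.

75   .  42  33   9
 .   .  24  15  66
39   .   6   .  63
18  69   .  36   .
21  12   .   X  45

The 25 entries sum to 1050, so each line sums to 1050/5 = 210.
Using row 1: 75 + 42 + 33 + 9 + ? → (1,2) = 210 − 159 = 51.
Column 1 needs 210; the known cells sum to 153, so (2,1) = 57.
From column 5, 210 − (9 + 66 + 63 + 45) gives (4,5) = 27.
Row 2 needs 210; the known cells sum to 162, so (2,2) = 48.
Row 4 needs 210; the known cells sum to 150, so (4,3) = 60.
Using column 2: 51 + 48 + 69 + 12 + ? → (3,2) = 210 − 180 = 30.
Column 3 needs 210; the known cells sum to 132, so (5,3) = 78.
Using row 3: 39 + 30 + 6 + 63 + ? → (3,4) = 210 − 138 = 72.
The remaining cell in row 5 is (5,4) = 210 − 156 = 54.

54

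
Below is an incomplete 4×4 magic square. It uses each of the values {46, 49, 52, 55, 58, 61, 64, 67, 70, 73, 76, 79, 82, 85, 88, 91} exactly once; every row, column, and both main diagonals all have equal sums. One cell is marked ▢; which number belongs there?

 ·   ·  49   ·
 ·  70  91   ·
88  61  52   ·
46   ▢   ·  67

79

The 16 entries sum to 1096, so each line sums to 1096/4 = 274.
From row 3, 274 − (88 + 61 + 52) gives (3,4) = 73.
Column 3 needs 274; the known cells sum to 192, so (4,3) = 82.
Main diagonal: 70 + 52 + 67 + ? = 274, so (1,1) = 85.
Anti-diagonal needs 274; the known cells sum to 198, so (1,4) = 76.
Using row 1: 85 + 49 + 76 + ? → (1,2) = 274 − 210 = 64.
Row 4 must total 274; the given cells sum to 195, so (4,2) = 79.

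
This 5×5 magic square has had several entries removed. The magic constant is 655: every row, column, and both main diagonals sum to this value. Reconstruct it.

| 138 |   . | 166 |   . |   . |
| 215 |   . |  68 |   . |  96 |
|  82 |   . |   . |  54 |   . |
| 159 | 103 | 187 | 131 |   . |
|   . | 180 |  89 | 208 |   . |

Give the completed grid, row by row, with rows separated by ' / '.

138 47 166 110 194 / 215 124 68 152 96 / 82 201 145 54 173 / 159 103 187 131 75 / 61 180 89 208 117

Row 4: 159 + 103 + 187 + 131 + ? = 655, so (4,5) = 75.
The remaining cell in column 1 is (5,1) = 655 − 594 = 61.
Column 3 must total 655; the given cells sum to 510, so (3,3) = 145.
The remaining cell in row 5 is (5,5) = 655 − 538 = 117.
Using main diagonal: 138 + 145 + 131 + 117 + ? → (2,2) = 655 − 531 = 124.
Row 2: 215 + 124 + 68 + 96 + ? = 655, so (2,4) = 152.
Using column 4: 152 + 54 + 131 + 208 + ? → (1,4) = 655 − 545 = 110.
Using anti-diagonal: 152 + 145 + 103 + 61 + ? → (1,5) = 655 − 461 = 194.
Row 1 must total 655; the given cells sum to 608, so (1,2) = 47.
From column 2, 655 − (47 + 124 + 103 + 180) gives (3,2) = 201.
Column 5: 194 + 96 + 75 + 117 + ? = 655, so (3,5) = 173.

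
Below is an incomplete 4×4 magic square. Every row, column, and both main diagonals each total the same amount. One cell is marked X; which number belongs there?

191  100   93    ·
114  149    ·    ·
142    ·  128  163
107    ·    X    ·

Column 1 is complete and sums to 554; that is the magic constant.
Row 1: 191 + 100 + 93 + ? = 554, so (1,4) = 170.
Row 3 needs 554; the known cells sum to 433, so (3,2) = 121.
Column 2 must total 554; the given cells sum to 370, so (4,2) = 184.
Main diagonal must total 554; the given cells sum to 468, so (4,4) = 86.
From anti-diagonal, 554 − (170 + 121 + 107) gives (2,3) = 156.
The remaining cell in row 2 is (2,4) = 554 − 419 = 135.
Row 4: 107 + 184 + 86 + ? = 554, so (4,3) = 177.

177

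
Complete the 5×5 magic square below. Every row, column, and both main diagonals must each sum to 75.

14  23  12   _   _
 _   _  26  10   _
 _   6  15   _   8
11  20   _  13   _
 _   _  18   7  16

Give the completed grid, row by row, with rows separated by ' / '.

Column 3 must total 75; the given cells sum to 71, so (4,3) = 4.
Using main diagonal: 14 + 15 + 13 + 16 + ? → (2,2) = 75 − 58 = 17.
From row 4, 75 − (11 + 20 + 4 + 13) gives (4,5) = 27.
Column 2: 23 + 17 + 6 + 20 + ? = 75, so (5,2) = 9.
Using row 5: 9 + 18 + 7 + 16 + ? → (5,1) = 75 − 50 = 25.
The remaining cell in anti-diagonal is (1,5) = 75 − 70 = 5.
Row 1 must total 75; the given cells sum to 54, so (1,4) = 21.
From column 4, 75 − (21 + 10 + 13 + 7) gives (3,4) = 24.
Column 5 must total 75; the given cells sum to 56, so (2,5) = 19.
Row 2 must total 75; the given cells sum to 72, so (2,1) = 3.
Row 3: 6 + 15 + 24 + 8 + ? = 75, so (3,1) = 22.

14 23 12 21 5 / 3 17 26 10 19 / 22 6 15 24 8 / 11 20 4 13 27 / 25 9 18 7 16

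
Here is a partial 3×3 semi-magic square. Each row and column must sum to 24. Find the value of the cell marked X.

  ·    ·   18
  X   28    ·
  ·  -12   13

3

Using row 3: -12 + 13 + ? → (3,1) = 24 − 1 = 23.
From column 2, 24 − (28 + (-12)) gives (1,2) = 8.
Using column 3: 18 + 13 + ? → (2,3) = 24 − 31 = -7.
Row 1: 8 + 18 + ? = 24, so (1,1) = -2.
Row 2: 28 + (-7) + ? = 24, so (2,1) = 3.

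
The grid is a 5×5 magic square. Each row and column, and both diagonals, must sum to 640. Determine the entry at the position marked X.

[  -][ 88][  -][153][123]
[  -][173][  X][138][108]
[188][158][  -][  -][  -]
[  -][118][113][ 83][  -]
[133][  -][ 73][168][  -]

143

From column 2, 640 − (88 + 173 + 158 + 118) gives (5,2) = 103.
The remaining cell in column 4 is (3,4) = 640 − 542 = 98.
Anti-diagonal needs 640; the known cells sum to 512, so (3,3) = 128.
Row 3 needs 640; the known cells sum to 572, so (3,5) = 68.
Row 5 must total 640; the given cells sum to 477, so (5,5) = 163.
From column 5, 640 − (123 + 108 + 68 + 163) gives (4,5) = 178.
Main diagonal must total 640; the given cells sum to 547, so (1,1) = 93.
From row 1, 640 − (93 + 88 + 153 + 123) gives (1,3) = 183.
From row 4, 640 − (118 + 113 + 83 + 178) gives (4,1) = 148.
The remaining cell in column 1 is (2,1) = 640 − 562 = 78.
Column 3: 183 + 128 + 113 + 73 + ? = 640, so (2,3) = 143.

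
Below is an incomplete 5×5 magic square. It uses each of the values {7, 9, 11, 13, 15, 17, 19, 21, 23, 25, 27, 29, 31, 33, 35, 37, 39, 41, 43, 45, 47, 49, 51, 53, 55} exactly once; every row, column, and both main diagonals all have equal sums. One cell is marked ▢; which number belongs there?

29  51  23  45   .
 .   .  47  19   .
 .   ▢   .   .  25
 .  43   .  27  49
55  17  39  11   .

9

The 25 entries sum to 775, so each line sums to 775/5 = 155.
The remaining cell in row 1 is (1,5) = 155 − 148 = 7.
Using row 5: 55 + 17 + 39 + 11 + ? → (5,5) = 155 − 122 = 33.
From column 4, 155 − (45 + 19 + 27 + 11) gives (3,4) = 53.
Column 5: 7 + 25 + 49 + 33 + ? = 155, so (2,5) = 41.
The remaining cell in anti-diagonal is (3,3) = 155 − 124 = 31.
Using column 3: 23 + 47 + 31 + 39 + ? → (4,3) = 155 − 140 = 15.
Using main diagonal: 29 + 31 + 27 + 33 + ? → (2,2) = 155 − 120 = 35.
The remaining cell in row 2 is (2,1) = 155 − 142 = 13.
Using row 4: 43 + 15 + 27 + 49 + ? → (4,1) = 155 − 134 = 21.
Column 1 needs 155; the known cells sum to 118, so (3,1) = 37.
Column 2 must total 155; the given cells sum to 146, so (3,2) = 9.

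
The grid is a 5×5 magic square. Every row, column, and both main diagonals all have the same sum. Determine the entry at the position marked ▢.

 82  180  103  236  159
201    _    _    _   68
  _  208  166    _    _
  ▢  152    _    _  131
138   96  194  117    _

229

Row 1 is complete and sums to 760; that is the magic constant.
Row 5 needs 760; the known cells sum to 545, so (5,5) = 215.
Column 2 needs 760; the known cells sum to 636, so (2,2) = 124.
Column 5 must total 760; the given cells sum to 573, so (3,5) = 187.
Main diagonal: 82 + 124 + 166 + 215 + ? = 760, so (4,4) = 173.
The remaining cell in anti-diagonal is (2,4) = 760 − 615 = 145.
The remaining cell in row 2 is (2,3) = 760 − 538 = 222.
The remaining cell in column 3 is (4,3) = 760 − 685 = 75.
Using column 4: 236 + 145 + 173 + 117 + ? → (3,4) = 760 − 671 = 89.
Using row 3: 208 + 166 + 89 + 187 + ? → (3,1) = 760 − 650 = 110.
Row 4: 152 + 75 + 173 + 131 + ? = 760, so (4,1) = 229.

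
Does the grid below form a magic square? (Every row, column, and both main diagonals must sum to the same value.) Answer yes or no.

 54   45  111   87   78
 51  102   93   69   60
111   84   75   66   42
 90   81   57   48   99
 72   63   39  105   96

Row 1: 54 + 45 + 111 + 87 + 78 = 375.
Row 2: 51 + 102 + 93 + 69 + 60 = 375.
Row 3: 111 + 84 + 75 + 66 + 42 = 378.
Row 4: 90 + 81 + 57 + 48 + 99 = 375.
Row 5: 72 + 63 + 39 + 105 + 96 = 375.
Column 1: 54 + 51 + 111 + 90 + 72 = 378.
Column 2: 45 + 102 + 84 + 81 + 63 = 375.
Column 3: 111 + 93 + 75 + 57 + 39 = 375.
Column 4: 87 + 69 + 66 + 48 + 105 = 375.
Column 5: 78 + 60 + 42 + 99 + 96 = 375.
Main diagonal: 54 + 102 + 75 + 48 + 96 = 375.
Anti-diagonal: 78 + 69 + 75 + 81 + 72 = 375.

No — column 2 sums to 375 but column 1 sums to 378.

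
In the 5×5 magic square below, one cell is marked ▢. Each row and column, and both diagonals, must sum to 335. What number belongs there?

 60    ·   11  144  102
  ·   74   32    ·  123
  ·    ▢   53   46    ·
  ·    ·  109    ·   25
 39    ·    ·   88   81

Row 1: 60 + 11 + 144 + 102 + ? = 335, so (1,2) = 18.
Using column 3: 11 + 32 + 53 + 109 + ? → (5,3) = 335 − 205 = 130.
The remaining cell in column 5 is (3,5) = 335 − 331 = 4.
Main diagonal needs 335; the known cells sum to 268, so (4,4) = 67.
Row 5 needs 335; the known cells sum to 338, so (5,2) = -3.
Using column 4: 144 + 46 + 67 + 88 + ? → (2,4) = 335 − 345 = -10.
The remaining cell in anti-diagonal is (4,2) = 335 − 184 = 151.
Row 2: 74 + 32 + (-10) + 123 + ? = 335, so (2,1) = 116.
From row 4, 335 − (151 + 109 + 67 + 25) gives (4,1) = -17.
Column 1 needs 335; the known cells sum to 198, so (3,1) = 137.
Column 2: 18 + 74 + 151 + (-3) + ? = 335, so (3,2) = 95.

95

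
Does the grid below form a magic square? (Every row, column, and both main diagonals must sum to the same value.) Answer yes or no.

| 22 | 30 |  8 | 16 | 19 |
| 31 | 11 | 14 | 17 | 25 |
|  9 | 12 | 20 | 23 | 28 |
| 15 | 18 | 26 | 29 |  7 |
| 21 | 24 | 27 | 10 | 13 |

No — row 1 sums to 95 but row 3 sums to 92.

Row 1: 22 + 30 + 8 + 16 + 19 = 95.
Row 2: 31 + 11 + 14 + 17 + 25 = 98.
Row 3: 9 + 12 + 20 + 23 + 28 = 92.
Row 4: 15 + 18 + 26 + 29 + 7 = 95.
Row 5: 21 + 24 + 27 + 10 + 13 = 95.
Column 1: 22 + 31 + 9 + 15 + 21 = 98.
Column 2: 30 + 11 + 12 + 18 + 24 = 95.
Column 3: 8 + 14 + 20 + 26 + 27 = 95.
Column 4: 16 + 17 + 23 + 29 + 10 = 95.
Column 5: 19 + 25 + 28 + 7 + 13 = 92.
Main diagonal: 22 + 11 + 20 + 29 + 13 = 95.
Anti-diagonal: 19 + 17 + 20 + 18 + 21 = 95.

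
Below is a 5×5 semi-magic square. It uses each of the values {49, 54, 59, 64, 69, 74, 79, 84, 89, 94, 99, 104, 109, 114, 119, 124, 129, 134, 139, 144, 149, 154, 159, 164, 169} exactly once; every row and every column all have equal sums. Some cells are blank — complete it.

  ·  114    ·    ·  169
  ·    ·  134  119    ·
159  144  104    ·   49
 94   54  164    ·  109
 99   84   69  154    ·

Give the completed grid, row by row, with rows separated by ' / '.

The 25 entries sum to 2725, so each line sums to 2725/5 = 545.
From row 3, 545 − (159 + 144 + 104 + 49) gives (3,4) = 89.
The remaining cell in row 4 is (4,4) = 545 − 421 = 124.
The remaining cell in row 5 is (5,5) = 545 − 406 = 139.
Using column 2: 114 + 144 + 54 + 84 + ? → (2,2) = 545 − 396 = 149.
Column 3: 134 + 104 + 164 + 69 + ? = 545, so (1,3) = 74.
Using column 4: 119 + 89 + 124 + 154 + ? → (1,4) = 545 − 486 = 59.
Column 5 must total 545; the given cells sum to 466, so (2,5) = 79.
Using row 1: 114 + 74 + 59 + 169 + ? → (1,1) = 545 − 416 = 129.
The remaining cell in row 2 is (2,1) = 545 − 481 = 64.

129 114 74 59 169 / 64 149 134 119 79 / 159 144 104 89 49 / 94 54 164 124 109 / 99 84 69 154 139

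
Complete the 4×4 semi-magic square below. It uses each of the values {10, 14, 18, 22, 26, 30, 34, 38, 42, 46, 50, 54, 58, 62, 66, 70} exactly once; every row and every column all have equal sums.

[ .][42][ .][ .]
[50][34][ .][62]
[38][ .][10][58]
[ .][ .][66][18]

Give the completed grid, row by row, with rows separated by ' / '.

The 16 entries sum to 640, so each line sums to 640/4 = 160.
From row 2, 160 − (50 + 34 + 62) gives (2,3) = 14.
Using row 3: 38 + 10 + 58 + ? → (3,2) = 160 − 106 = 54.
Using column 2: 42 + 34 + 54 + ? → (4,2) = 160 − 130 = 30.
The remaining cell in column 3 is (1,3) = 160 − 90 = 70.
Column 4: 62 + 58 + 18 + ? = 160, so (1,4) = 22.
Row 1 must total 160; the given cells sum to 134, so (1,1) = 26.
Row 4 needs 160; the known cells sum to 114, so (4,1) = 46.

26 42 70 22 / 50 34 14 62 / 38 54 10 58 / 46 30 66 18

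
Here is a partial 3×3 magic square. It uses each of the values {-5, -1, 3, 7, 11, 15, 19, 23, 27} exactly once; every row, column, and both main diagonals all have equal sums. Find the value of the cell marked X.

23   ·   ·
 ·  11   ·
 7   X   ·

The 9 entries sum to 99, so each line sums to 99/3 = 33.
Column 1 must total 33; the given cells sum to 30, so (2,1) = 3.
Main diagonal: 23 + 11 + ? = 33, so (3,3) = -1.
Using anti-diagonal: 11 + 7 + ? → (1,3) = 33 − 18 = 15.
The remaining cell in row 1 is (1,2) = 33 − 38 = -5.
Row 2 must total 33; the given cells sum to 14, so (2,3) = 19.
Row 3: 7 + (-1) + ? = 33, so (3,2) = 27.

27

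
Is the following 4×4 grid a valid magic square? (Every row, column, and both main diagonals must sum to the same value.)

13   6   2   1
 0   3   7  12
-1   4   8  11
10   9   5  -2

Yes

Row 1: 13 + 6 + 2 + 1 = 22.
Row 2: 0 + 3 + 7 + 12 = 22.
Row 3: -1 + 4 + 8 + 11 = 22.
Row 4: 10 + 9 + 5 + (-2) = 22.
Column 1: 13 + 0 + (-1) + 10 = 22.
Column 2: 6 + 3 + 4 + 9 = 22.
Column 3: 2 + 7 + 8 + 5 = 22.
Column 4: 1 + 12 + 11 + (-2) = 22.
Main diagonal: 13 + 3 + 8 + (-2) = 22.
Anti-diagonal: 1 + 7 + 4 + 10 = 22.
All lines sum to 22.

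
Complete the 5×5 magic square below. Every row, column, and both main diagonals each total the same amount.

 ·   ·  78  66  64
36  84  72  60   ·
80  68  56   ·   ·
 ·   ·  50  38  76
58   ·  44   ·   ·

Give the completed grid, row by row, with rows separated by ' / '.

Column 3 is already complete: 78 + 72 + 56 + 50 + 44 = 300, so that is the magic constant.
Row 2 must total 300; the given cells sum to 252, so (2,5) = 48.
The remaining cell in anti-diagonal is (4,2) = 300 − 238 = 62.
Row 4: 62 + 50 + 38 + 76 + ? = 300, so (4,1) = 74.
Column 1 must total 300; the given cells sum to 248, so (1,1) = 52.
Using main diagonal: 52 + 84 + 56 + 38 + ? → (5,5) = 300 − 230 = 70.
Using row 1: 52 + 78 + 66 + 64 + ? → (1,2) = 300 − 260 = 40.
Column 2: 40 + 84 + 68 + 62 + ? = 300, so (5,2) = 46.
Column 5: 64 + 48 + 76 + 70 + ? = 300, so (3,5) = 42.
The remaining cell in row 3 is (3,4) = 300 − 246 = 54.
Row 5 needs 300; the known cells sum to 218, so (5,4) = 82.

52 40 78 66 64 / 36 84 72 60 48 / 80 68 56 54 42 / 74 62 50 38 76 / 58 46 44 82 70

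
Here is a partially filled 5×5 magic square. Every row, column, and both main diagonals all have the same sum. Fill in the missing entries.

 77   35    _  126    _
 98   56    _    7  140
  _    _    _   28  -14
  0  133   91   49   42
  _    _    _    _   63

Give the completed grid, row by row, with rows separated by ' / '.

77 35 -7 126 84 / 98 56 14 7 140 / 119 112 70 28 -14 / 0 133 91 49 42 / 21 -21 147 105 63

Row 4 is already complete: 0 + 133 + 91 + 49 + 42 = 315, so that is the magic constant.
Using row 2: 98 + 56 + 7 + 140 + ? → (2,3) = 315 − 301 = 14.
Column 4 needs 315; the known cells sum to 210, so (5,4) = 105.
Column 5 needs 315; the known cells sum to 231, so (1,5) = 84.
Main diagonal needs 315; the known cells sum to 245, so (3,3) = 70.
From anti-diagonal, 315 − (84 + 7 + 70 + 133) gives (5,1) = 21.
Using row 1: 77 + 35 + 126 + 84 + ? → (1,3) = 315 − 322 = -7.
Column 1: 77 + 98 + 0 + 21 + ? = 315, so (3,1) = 119.
The remaining cell in column 3 is (5,3) = 315 − 168 = 147.
Row 3 must total 315; the given cells sum to 203, so (3,2) = 112.
Using row 5: 21 + 147 + 105 + 63 + ? → (5,2) = 315 − 336 = -21.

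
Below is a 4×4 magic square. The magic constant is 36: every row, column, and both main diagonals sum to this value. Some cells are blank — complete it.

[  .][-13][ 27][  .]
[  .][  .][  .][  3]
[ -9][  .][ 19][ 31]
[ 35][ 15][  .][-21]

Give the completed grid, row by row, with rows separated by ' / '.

Row 3: -9 + 19 + 31 + ? = 36, so (3,2) = -5.
From row 4, 36 − (35 + 15 + (-21)) gives (4,3) = 7.
Using column 2: -13 + (-5) + 15 + ? → (2,2) = 36 − (-3) = 39.
Column 3 must total 36; the given cells sum to 53, so (2,3) = -17.
Using column 4: 3 + 31 + (-21) + ? → (1,4) = 36 − 13 = 23.
Main diagonal: 39 + 19 + (-21) + ? = 36, so (1,1) = -1.
Row 2: 39 + (-17) + 3 + ? = 36, so (2,1) = 11.

-1 -13 27 23 / 11 39 -17 3 / -9 -5 19 31 / 35 15 7 -21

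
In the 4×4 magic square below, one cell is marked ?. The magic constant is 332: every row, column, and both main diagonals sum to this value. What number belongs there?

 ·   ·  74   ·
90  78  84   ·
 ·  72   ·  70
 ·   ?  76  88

86

The remaining cell in row 2 is (2,4) = 332 − 252 = 80.
From column 3, 332 − (74 + 84 + 76) gives (3,3) = 98.
Column 4 needs 332; the known cells sum to 238, so (1,4) = 94.
The remaining cell in main diagonal is (1,1) = 332 − 264 = 68.
Anti-diagonal must total 332; the given cells sum to 250, so (4,1) = 82.
Using row 1: 68 + 74 + 94 + ? → (1,2) = 332 − 236 = 96.
Row 3 must total 332; the given cells sum to 240, so (3,1) = 92.
Row 4 must total 332; the given cells sum to 246, so (4,2) = 86.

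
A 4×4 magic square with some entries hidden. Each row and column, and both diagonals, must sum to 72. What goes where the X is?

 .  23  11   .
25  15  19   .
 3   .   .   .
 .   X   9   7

29

Row 2: 25 + 15 + 19 + ? = 72, so (2,4) = 13.
From column 3, 72 − (11 + 19 + 9) gives (3,3) = 33.
Using main diagonal: 15 + 33 + 7 + ? → (1,1) = 72 − 55 = 17.
From row 1, 72 − (17 + 23 + 11) gives (1,4) = 21.
Column 1: 17 + 25 + 3 + ? = 72, so (4,1) = 27.
Column 4 needs 72; the known cells sum to 41, so (3,4) = 31.
Anti-diagonal: 21 + 19 + 27 + ? = 72, so (3,2) = 5.
Row 4: 27 + 9 + 7 + ? = 72, so (4,2) = 29.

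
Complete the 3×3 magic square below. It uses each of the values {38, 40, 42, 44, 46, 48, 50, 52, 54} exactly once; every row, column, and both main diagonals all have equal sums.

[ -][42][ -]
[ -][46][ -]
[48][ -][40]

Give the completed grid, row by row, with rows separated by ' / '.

The 9 entries sum to 414, so each line sums to 414/3 = 138.
Row 3: 48 + 40 + ? = 138, so (3,2) = 50.
Using main diagonal: 46 + 40 + ? → (1,1) = 138 − 86 = 52.
Anti-diagonal must total 138; the given cells sum to 94, so (1,3) = 44.
The remaining cell in column 1 is (2,1) = 138 − 100 = 38.
Column 3: 44 + 40 + ? = 138, so (2,3) = 54.

52 42 44 / 38 46 54 / 48 50 40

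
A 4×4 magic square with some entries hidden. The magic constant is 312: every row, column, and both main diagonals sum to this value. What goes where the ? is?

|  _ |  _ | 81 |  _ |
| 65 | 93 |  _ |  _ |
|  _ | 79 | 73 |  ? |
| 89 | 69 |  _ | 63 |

85

Row 4 must total 312; the given cells sum to 221, so (4,3) = 91.
The remaining cell in column 2 is (1,2) = 312 − 241 = 71.
The remaining cell in column 3 is (2,3) = 312 − 245 = 67.
From main diagonal, 312 − (93 + 73 + 63) gives (1,1) = 83.
Anti-diagonal: 67 + 79 + 89 + ? = 312, so (1,4) = 77.
Using row 2: 65 + 93 + 67 + ? → (2,4) = 312 − 225 = 87.
From column 1, 312 − (83 + 65 + 89) gives (3,1) = 75.
From column 4, 312 − (77 + 87 + 63) gives (3,4) = 85.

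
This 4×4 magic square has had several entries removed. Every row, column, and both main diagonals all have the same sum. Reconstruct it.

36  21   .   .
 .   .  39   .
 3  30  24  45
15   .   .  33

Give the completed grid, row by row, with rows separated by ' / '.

36 21 27 18 / 48 9 39 6 / 3 30 24 45 / 15 42 12 33

Row 3 is already complete: 3 + 30 + 24 + 45 = 102, so that is the magic constant.
Column 1 must total 102; the given cells sum to 54, so (2,1) = 48.
From main diagonal, 102 − (36 + 24 + 33) gives (2,2) = 9.
Anti-diagonal needs 102; the known cells sum to 84, so (1,4) = 18.
Row 1: 36 + 21 + 18 + ? = 102, so (1,3) = 27.
From row 2, 102 − (48 + 9 + 39) gives (2,4) = 6.
From column 2, 102 − (21 + 9 + 30) gives (4,2) = 42.
Column 3: 27 + 39 + 24 + ? = 102, so (4,3) = 12.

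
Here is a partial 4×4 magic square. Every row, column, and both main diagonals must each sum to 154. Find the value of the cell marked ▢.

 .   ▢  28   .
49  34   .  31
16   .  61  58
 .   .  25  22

46

The remaining cell in row 2 is (2,3) = 154 − 114 = 40.
Row 3 must total 154; the given cells sum to 135, so (3,2) = 19.
The remaining cell in column 4 is (1,4) = 154 − 111 = 43.
Main diagonal must total 154; the given cells sum to 117, so (1,1) = 37.
The remaining cell in anti-diagonal is (4,1) = 154 − 102 = 52.
Using row 1: 37 + 28 + 43 + ? → (1,2) = 154 − 108 = 46.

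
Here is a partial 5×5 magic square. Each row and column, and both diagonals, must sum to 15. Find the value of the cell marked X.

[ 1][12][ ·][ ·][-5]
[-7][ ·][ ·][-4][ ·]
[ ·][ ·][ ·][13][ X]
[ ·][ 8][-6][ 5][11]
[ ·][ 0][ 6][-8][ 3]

Row 4 needs 15; the known cells sum to 18, so (4,1) = -3.
Row 5 must total 15; the given cells sum to 1, so (5,1) = 14.
Column 1 must total 15; the given cells sum to 5, so (3,1) = 10.
Using column 4: -4 + 13 + 5 + (-8) + ? → (1,4) = 15 − 6 = 9.
Anti-diagonal: -5 + (-4) + 8 + 14 + ? = 15, so (3,3) = 2.
Row 1 needs 15; the known cells sum to 17, so (1,3) = -2.
Column 3 needs 15; the known cells sum to 0, so (2,3) = 15.
Main diagonal: 1 + 2 + 5 + 3 + ? = 15, so (2,2) = 4.
Row 2: -7 + 4 + 15 + (-4) + ? = 15, so (2,5) = 7.
Using column 2: 12 + 4 + 8 + 0 + ? → (3,2) = 15 − 24 = -9.
Using column 5: -5 + 7 + 11 + 3 + ? → (3,5) = 15 − 16 = -1.

-1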